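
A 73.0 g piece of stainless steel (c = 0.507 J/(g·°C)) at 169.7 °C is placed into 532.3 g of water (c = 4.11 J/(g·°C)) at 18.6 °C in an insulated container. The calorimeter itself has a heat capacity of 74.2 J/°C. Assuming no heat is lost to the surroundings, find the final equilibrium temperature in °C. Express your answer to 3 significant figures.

T_f = 21.0 °C

Heat lost by stainless steel = heat gained by water + calorimeter.
(73.0)(0.507)(169.7 − T) = [(532.3)(4.11) + 74.2](T − 18.6)
37.011 (169.7 − T) = 2261.953 (T − 18.6)
6280.8 − 37.011 T = 2261.953 T − 42072
48352.8 = 2298.964 T
T = 21.03 °C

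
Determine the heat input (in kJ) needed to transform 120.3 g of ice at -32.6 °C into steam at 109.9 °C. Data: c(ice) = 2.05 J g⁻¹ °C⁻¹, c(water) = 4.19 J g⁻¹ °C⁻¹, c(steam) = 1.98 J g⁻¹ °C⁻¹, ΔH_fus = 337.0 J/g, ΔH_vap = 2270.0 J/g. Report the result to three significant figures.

q = 374 kJ

q1 (heat ice -32.6→0.0 °C): 120.3 × 2.05 × 32.6 = 8040 J
q2 (melt at 0 °C): 120.3 × 337.0 = 40541 J
q3 (heat water 0.0→100.0 °C): 120.3 × 4.19 × 100.0 = 50406 J
q4 (vaporize at 100 °C): 120.3 × 2270.0 = 273081 J
q5 (heat steam 100.0→109.9 °C): 120.3 × 1.98 × 9.9 = 2358 J
Total: 8040 + 40541 + 50406 + 273081 + 2358 = 374426 J = 374 kJ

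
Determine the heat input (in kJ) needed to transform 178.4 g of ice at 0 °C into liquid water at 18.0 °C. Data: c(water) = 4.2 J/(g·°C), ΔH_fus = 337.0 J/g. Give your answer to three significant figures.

q1 (melt at 0 °C): 178.4 × 337.0 = 60121 J
q2 (heat water 0.0→18.0 °C): 178.4 × 4.2 × 18.0 = 13487 J
Total: 60121 + 13487 = 73608 J = 73.6 kJ

q = 73.6 kJ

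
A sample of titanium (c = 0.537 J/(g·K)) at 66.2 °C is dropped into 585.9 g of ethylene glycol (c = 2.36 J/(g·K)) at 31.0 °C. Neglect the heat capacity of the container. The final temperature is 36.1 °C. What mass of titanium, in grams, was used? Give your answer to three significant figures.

q_gained = (585.9 × 2.36) × (36.1 − 31.0) = 7052 J
q_lost = m × 0.537 × (66.2 − 36.1) = 16.1637 m
m = 7052 / 16.1637 = 436 g

m = 436 g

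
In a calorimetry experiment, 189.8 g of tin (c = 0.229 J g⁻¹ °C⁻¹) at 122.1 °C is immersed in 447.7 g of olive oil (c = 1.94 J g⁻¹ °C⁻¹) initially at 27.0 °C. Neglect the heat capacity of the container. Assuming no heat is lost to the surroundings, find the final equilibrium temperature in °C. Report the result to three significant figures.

Heat lost by tin = heat gained by olive oil.
(189.8)(0.229)(122.1 − T) = (447.7)(1.94)(T − 27.0)
43.4642 (122.1 − T) = 868.538 (T − 27.0)
5307.0 − 43.4642 T = 868.538 T − 23451
28758.0 = 912.0022 T
T = 31.53 °C

T_f = 31.5 °C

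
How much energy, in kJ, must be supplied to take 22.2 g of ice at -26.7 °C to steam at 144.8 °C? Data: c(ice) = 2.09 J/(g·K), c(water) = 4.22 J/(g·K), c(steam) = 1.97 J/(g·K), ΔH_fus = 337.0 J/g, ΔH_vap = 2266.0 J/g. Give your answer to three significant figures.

q = 70.4 kJ

q1 (heat ice -26.7→0.0 °C): 22.2 × 2.09 × 26.7 = 1239 J
q2 (melt at 0 °C): 22.2 × 337.0 = 7481 J
q3 (heat water 0.0→100.0 °C): 22.2 × 4.22 × 100.0 = 9368 J
q4 (vaporize at 100 °C): 22.2 × 2266.0 = 50305 J
q5 (heat steam 100.0→144.8 °C): 22.2 × 1.97 × 44.8 = 1959 J
Total: 1239 + 7481 + 9368 + 50305 + 1959 = 70352 J = 70.4 kJ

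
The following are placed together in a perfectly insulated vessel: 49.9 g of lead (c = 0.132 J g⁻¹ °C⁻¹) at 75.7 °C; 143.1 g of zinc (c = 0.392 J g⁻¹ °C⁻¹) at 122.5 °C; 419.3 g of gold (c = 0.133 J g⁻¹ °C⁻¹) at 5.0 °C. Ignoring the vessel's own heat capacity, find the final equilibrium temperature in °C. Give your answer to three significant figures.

Σ mᵢcᵢ(T − Tᵢ) = 0  ⇒  T = Σ mᵢcᵢTᵢ / Σ mᵢcᵢ
Σ mᵢcᵢ = 49.9×0.132 + 143.1×0.392 + 419.3×0.133 = 118.4489
Σ mᵢcᵢTᵢ = 6.5868×75.7 + 56.0952×122.5 + 55.7669×5.0 = 7649.1
T = 7649.1 / 118.4489 = 64.58 °C

T_f = 64.6 °C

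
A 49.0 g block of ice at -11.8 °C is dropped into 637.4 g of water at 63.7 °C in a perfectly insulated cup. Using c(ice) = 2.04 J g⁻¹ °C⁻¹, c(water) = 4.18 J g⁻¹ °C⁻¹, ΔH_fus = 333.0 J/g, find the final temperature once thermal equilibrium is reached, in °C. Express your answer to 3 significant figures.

Heat to bring ice to 0 °C and melt it: q₁ = 49.0×2.04×11.8 + 49.0×333.0 = 17497 J
Heat the water can supply cooling to 0 °C: 637.4×4.18×63.7 = 169718 J > q₁, so all ice melts.
Energy balance: 637.4×4.18×(63.7 − T) = 17497 + 49.0×4.18×(T − 0)
2664.332(63.7 − T) = 17497 + 204.82 T
169718 − 17497 = 2869.152 T
T = 152221 / 2869.152 = 53.05 °C

T_f = 53.1 °C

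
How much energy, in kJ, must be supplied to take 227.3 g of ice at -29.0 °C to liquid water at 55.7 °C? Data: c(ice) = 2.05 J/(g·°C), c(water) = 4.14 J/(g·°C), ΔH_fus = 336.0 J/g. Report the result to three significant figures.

q1 (heat ice -29.0→0.0 °C): 227.3 × 2.05 × 29.0 = 13513 J
q2 (melt at 0 °C): 227.3 × 336.0 = 76373 J
q3 (heat water 0.0→55.7 °C): 227.3 × 4.14 × 55.7 = 52415 J
Total: 13513 + 76373 + 52415 = 142301 J = 142 kJ

q = 142 kJ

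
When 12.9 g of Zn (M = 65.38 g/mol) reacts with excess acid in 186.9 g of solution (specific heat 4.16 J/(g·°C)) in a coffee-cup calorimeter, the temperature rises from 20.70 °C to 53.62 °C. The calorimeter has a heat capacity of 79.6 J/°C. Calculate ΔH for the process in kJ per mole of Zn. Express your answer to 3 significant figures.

ΔH = -143 kJ/mol

|ΔT| = |53.62 − 20.70| = 32.92 °C
|q_surr| = (186.9 × 4.16 + 79.6) × 32.92 = 857.104 × 32.92 = 28220 J
n(Zn) = 12.9 / 65.38 = 0.1973 mol
Temperature rose, so q_rxn = −|q_surr| = -28.22 kJ
ΔH = q_rxn / n = -143.0 kJ/mol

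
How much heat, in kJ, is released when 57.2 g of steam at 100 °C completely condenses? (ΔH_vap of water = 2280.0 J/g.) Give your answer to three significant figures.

q = m × ΔH_vap = 57.2 × 2280.0 = 130400 J = 130 kJ

q = 130 kJ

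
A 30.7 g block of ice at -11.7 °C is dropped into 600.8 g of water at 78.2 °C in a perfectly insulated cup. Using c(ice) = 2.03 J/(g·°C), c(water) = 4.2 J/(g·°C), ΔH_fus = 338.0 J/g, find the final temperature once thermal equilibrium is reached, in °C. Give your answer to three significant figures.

T_f = 70.2 °C

Heat to bring ice to 0 °C and melt it: q₁ = 30.7×2.03×11.7 + 30.7×338.0 = 11106 J
Heat the water can supply cooling to 0 °C: 600.8×4.2×78.2 = 197327 J > q₁, so all ice melts.
Energy balance: 600.8×4.2×(78.2 − T) = 11106 + 30.7×4.2×(T − 0)
2523.36(78.2 − T) = 11106 + 128.94 T
197327 − 11106 = 2652.30 T
T = 186221 / 2652.30 = 70.21 °C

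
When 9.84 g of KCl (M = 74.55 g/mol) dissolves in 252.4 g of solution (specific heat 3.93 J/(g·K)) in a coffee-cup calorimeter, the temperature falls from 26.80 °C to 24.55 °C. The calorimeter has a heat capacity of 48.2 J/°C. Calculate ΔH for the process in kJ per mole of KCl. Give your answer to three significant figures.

|ΔT| = |24.55 − 26.80| = 2.25 °C
|q_surr| = (252.4 × 3.93 + 48.2) × 2.25 = 1040.132 × 2.25 = 2340 J
n(KCl) = 9.84 / 74.55 = 0.1320 mol
Temperature fell, so q_rxn = +|q_surr| = 2.340 kJ
ΔH = q_rxn / n = 17.73 kJ/mol

ΔH = 17.7 kJ/mol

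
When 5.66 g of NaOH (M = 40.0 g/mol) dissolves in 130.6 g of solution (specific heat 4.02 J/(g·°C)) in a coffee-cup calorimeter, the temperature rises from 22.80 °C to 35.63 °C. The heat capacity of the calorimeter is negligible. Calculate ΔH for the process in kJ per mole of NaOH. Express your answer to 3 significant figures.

|ΔT| = |35.63 − 22.80| = 12.83 °C
|q_surr| = (130.6 × 4.02) × 12.83 = 525.012 × 12.83 = 6736 J
n(NaOH) = 5.66 / 40.0 = 0.1415 mol
Temperature rose, so q_rxn = −|q_surr| = -6.736 kJ
ΔH = q_rxn / n = -47.60 kJ/mol

ΔH = -47.6 kJ/mol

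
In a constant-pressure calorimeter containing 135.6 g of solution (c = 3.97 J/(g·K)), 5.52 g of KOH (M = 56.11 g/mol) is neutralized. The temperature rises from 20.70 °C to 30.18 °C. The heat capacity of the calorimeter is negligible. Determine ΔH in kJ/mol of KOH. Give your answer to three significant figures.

|ΔT| = |30.18 − 20.70| = 9.48 °C
|q_surr| = (135.6 × 3.97) × 9.48 = 538.332 × 9.48 = 5103 J
n(KOH) = 5.52 / 56.11 = 0.09838 mol
Temperature rose, so q_rxn = −|q_surr| = -5.103 kJ
ΔH = q_rxn / n = -51.87 kJ/mol

ΔH = -51.9 kJ/mol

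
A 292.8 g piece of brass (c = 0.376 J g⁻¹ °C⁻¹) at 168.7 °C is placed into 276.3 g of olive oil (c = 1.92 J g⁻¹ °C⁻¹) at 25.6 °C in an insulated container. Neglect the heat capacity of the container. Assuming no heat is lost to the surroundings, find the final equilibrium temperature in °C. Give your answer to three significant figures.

Heat lost by brass = heat gained by olive oil.
(292.8)(0.376)(168.7 − T) = (276.3)(1.92)(T − 25.6)
110.0928 (168.7 − T) = 530.496 (T − 25.6)
18573 − 110.0928 T = 530.496 T − 13581
32154 = 640.5888 T
T = 50.19 °C

T_f = 50.2 °C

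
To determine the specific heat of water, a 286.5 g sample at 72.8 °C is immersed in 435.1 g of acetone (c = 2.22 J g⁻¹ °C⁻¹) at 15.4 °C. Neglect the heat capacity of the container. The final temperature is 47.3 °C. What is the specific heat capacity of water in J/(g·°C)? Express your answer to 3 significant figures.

q_gained = (435.1 × 2.22) × (47.3 − 15.4) = 30810 J
q_lost = 286.5 × c × (72.8 − 47.3) = 7305.75 c
Set equal: c = 30810 / 7305.75 = 4.22 J/(g·°C)

c = 4.22 J/(g·°C)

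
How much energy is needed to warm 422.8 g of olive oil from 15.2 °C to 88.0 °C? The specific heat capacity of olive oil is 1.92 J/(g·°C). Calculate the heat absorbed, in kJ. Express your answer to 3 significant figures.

q = m c ΔT = 422.8 × 1.92 × (88.0 − 15.2)
q = 422.8 × 1.92 × 72.8 = 59100 J = 59.1 kJ

q = 59.1 kJ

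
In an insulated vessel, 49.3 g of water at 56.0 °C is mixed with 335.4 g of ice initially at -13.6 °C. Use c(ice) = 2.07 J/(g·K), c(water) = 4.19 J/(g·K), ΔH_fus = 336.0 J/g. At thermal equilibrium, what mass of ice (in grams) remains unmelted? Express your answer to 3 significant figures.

Heat to warm all ice to 0 °C: 335.4×2.07×13.6 = 9442.2 J
Heat released by water cooling to 0 °C: 49.3×4.19×56.0 = 11568 J
11568 J < 9442.2 + 335.4×336.0 = 122136.6 J, so not all ice melts; final T = 0 °C.
Heat left for melting: 11568 − 9442.2 = 2125.8 J
Mass melted = 2125.8 / 336.0 = 6.327 g
Ice remaining = 335.4 − 6.327 = 329.073 g

m_ice remaining = 329 g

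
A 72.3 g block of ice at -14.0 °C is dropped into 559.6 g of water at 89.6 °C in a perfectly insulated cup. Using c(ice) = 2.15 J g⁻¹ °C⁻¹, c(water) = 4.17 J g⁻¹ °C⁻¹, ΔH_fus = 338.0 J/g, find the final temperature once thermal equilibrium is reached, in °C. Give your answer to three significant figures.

T_f = 69.2 °C

Heat to bring ice to 0 °C and melt it: q₁ = 72.3×2.15×14.0 + 72.3×338.0 = 26614 J
Heat the water can supply cooling to 0 °C: 559.6×4.17×89.6 = 209084 J > q₁, so all ice melts.
Energy balance: 559.6×4.17×(89.6 − T) = 26614 + 72.3×4.17×(T − 0)
2333.532(89.6 − T) = 26614 + 301.491 T
209084 − 26614 = 2635.023 T
T = 182470 / 2635.023 = 69.248 °C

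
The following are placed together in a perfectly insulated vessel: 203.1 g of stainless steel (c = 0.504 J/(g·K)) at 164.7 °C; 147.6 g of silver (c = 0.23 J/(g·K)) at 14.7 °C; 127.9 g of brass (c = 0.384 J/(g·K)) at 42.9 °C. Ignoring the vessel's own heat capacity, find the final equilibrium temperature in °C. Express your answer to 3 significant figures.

Σ mᵢcᵢ(T − Tᵢ) = 0  ⇒  T = Σ mᵢcᵢTᵢ / Σ mᵢcᵢ
Σ mᵢcᵢ = 203.1×0.504 + 147.6×0.23 + 127.9×0.384 = 185.4240
Σ mᵢcᵢTᵢ = 102.3624×164.7 + 33.948×14.7 + 49.1136×42.9 = 19465
T = 19465 / 185.4240 = 105.0 °C

T_f = 105 °C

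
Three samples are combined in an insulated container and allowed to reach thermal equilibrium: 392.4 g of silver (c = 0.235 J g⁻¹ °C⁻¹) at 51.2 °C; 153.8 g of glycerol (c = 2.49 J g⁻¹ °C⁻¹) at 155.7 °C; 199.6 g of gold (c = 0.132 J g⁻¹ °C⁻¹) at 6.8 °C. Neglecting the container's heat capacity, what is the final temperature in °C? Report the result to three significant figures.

T_f = 129 °C

Σ mᵢcᵢ(T − Tᵢ) = 0  ⇒  T = Σ mᵢcᵢTᵢ / Σ mᵢcᵢ
Σ mᵢcᵢ = 392.4×0.235 + 153.8×2.49 + 199.6×0.132 = 501.5232
Σ mᵢcᵢTᵢ = 92.214×51.2 + 382.962×155.7 + 26.3472×6.8 = 64528
T = 64528 / 501.5232 = 128.7 °C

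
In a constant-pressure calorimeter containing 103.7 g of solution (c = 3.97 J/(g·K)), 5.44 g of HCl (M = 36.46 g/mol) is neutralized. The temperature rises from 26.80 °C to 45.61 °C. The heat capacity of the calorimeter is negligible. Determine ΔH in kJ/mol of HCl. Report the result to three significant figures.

ΔH = -51.9 kJ/mol

|ΔT| = |45.61 − 26.80| = 18.81 °C
|q_surr| = (103.7 × 3.97) × 18.81 = 411.689 × 18.81 = 7744 J
n(HCl) = 5.44 / 36.46 = 0.1492 mol
Temperature rose, so q_rxn = −|q_surr| = -7.744 kJ
ΔH = q_rxn / n = -51.90 kJ/mol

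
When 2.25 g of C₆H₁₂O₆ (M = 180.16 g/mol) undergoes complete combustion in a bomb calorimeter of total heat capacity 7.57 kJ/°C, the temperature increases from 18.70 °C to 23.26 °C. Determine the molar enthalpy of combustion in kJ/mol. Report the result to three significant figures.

ΔT = 23.26 − 18.70 = 4.56 °C
q_cal = C_cal × ΔT = 7.57 × 4.56 = 34.5192 kJ
n = 2.25 / 180.16 = 0.01249 mol
q_rxn = −q_cal = -34.5192 kJ
ΔH = -34.5192 / 0.01249 = -2764 kJ/mol

ΔH = -2760 kJ/mol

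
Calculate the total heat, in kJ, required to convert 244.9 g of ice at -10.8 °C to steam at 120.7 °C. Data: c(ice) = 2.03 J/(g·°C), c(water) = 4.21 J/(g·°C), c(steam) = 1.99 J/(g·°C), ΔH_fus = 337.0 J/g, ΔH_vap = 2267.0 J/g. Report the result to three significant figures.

q1 (heat ice -10.8→0.0 °C): 244.9 × 2.03 × 10.8 = 5369 J
q2 (melt at 0 °C): 244.9 × 337.0 = 82531 J
q3 (heat water 0.0→100.0 °C): 244.9 × 4.21 × 100.0 = 103103 J
q4 (vaporize at 100 °C): 244.9 × 2267.0 = 555188 J
q5 (heat steam 100.0→120.7 °C): 244.9 × 1.99 × 20.7 = 10088 J
Total: 5369 + 82531 + 103103 + 555188 + 10088 = 756279 J = 756 kJ

q = 756 kJ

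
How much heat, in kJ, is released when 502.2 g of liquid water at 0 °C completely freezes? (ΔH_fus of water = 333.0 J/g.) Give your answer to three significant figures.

q = m × ΔH_fus = 502.2 × 333.0 = 167200 J = 167 kJ

q = 167 kJ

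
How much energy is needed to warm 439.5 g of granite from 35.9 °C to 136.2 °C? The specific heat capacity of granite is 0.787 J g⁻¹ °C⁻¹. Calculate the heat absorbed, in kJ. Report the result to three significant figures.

q = m c ΔT = 439.5 × 0.787 × (136.2 − 35.9)
q = 439.5 × 0.787 × 100.3 = 34690 J = 34.7 kJ

q = 34.7 kJ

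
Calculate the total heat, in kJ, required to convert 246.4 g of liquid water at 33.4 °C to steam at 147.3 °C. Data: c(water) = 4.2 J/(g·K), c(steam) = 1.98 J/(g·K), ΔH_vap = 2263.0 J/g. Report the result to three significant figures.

q = 650 kJ

q1 (heat water 33.4→100.0 °C): 246.4 × 4.2 × 66.6 = 68923 J
q2 (vaporize at 100 °C): 246.4 × 2263.0 = 557603 J
q3 (heat steam 100.0→147.3 °C): 246.4 × 1.98 × 47.3 = 23076 J
Total: 68923 + 557603 + 23076 = 649602 J = 650 kJ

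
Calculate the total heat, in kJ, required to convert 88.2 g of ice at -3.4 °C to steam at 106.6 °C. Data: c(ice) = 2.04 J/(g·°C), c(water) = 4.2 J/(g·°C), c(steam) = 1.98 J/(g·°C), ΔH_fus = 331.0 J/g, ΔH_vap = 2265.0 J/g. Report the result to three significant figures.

q1 (heat ice -3.4→0.0 °C): 88.2 × 2.04 × 3.4 = 612 J
q2 (melt at 0 °C): 88.2 × 331.0 = 29194 J
q3 (heat water 0.0→100.0 °C): 88.2 × 4.2 × 100.0 = 37044 J
q4 (vaporize at 100 °C): 88.2 × 2265.0 = 199773 J
q5 (heat steam 100.0→106.6 °C): 88.2 × 1.98 × 6.6 = 1153 J
Total: 612 + 29194 + 37044 + 199773 + 1153 = 267776 J = 268 kJ

q = 268 kJ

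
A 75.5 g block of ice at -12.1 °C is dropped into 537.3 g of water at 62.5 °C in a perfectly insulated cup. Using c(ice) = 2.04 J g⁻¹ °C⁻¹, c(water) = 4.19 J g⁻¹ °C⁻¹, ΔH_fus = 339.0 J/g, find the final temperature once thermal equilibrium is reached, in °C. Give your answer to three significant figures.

T_f = 44.1 °C

Heat to bring ice to 0 °C and melt it: q₁ = 75.5×2.04×12.1 + 75.5×339.0 = 27458 J
Heat the water can supply cooling to 0 °C: 537.3×4.19×62.5 = 140705 J > q₁, so all ice melts.
Energy balance: 537.3×4.19×(62.5 − T) = 27458 + 75.5×4.19×(T − 0)
2251.287(62.5 − T) = 27458 + 316.345 T
140705 − 27458 = 2567.632 T
T = 113247 / 2567.632 = 44.11 °C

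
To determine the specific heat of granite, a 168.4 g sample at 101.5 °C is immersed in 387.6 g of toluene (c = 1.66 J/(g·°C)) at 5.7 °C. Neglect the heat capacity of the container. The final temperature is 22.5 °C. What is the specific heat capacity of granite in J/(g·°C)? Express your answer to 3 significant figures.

c = 0.813 J/(g·°C)

q_gained = (387.6 × 1.66) × (22.5 − 5.7) = 10810 J
q_lost = 168.4 × c × (101.5 − 22.5) = 13303.6 c
Set equal: c = 10810 / 13303.6 = 0.813 J/(g·°C)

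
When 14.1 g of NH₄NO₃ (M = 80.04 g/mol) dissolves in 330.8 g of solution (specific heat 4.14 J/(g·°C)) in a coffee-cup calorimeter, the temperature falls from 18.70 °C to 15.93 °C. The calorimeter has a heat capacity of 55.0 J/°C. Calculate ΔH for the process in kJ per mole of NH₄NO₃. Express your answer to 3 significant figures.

ΔH = 22.4 kJ/mol

|ΔT| = |15.93 − 18.70| = 2.77 °C
|q_surr| = (330.8 × 4.14 + 55.0) × 2.77 = 1424.512 × 2.77 = 3946 J
n(NH₄NO₃) = 14.1 / 80.04 = 0.1762 mol
Temperature fell, so q_rxn = +|q_surr| = 3.946 kJ
ΔH = q_rxn / n = 22.40 kJ/mol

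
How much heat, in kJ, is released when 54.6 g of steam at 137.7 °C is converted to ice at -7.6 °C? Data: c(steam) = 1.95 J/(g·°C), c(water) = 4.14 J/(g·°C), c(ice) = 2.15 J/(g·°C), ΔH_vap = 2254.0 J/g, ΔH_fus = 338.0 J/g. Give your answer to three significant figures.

q = 169 kJ

q1 (cool steam 137.7→100 °C): 54.6 × 1.95 × 37.7 = 4014 J
q2 (condense at 100 °C): 54.6 × 2254.0 = 123068 J
q3 (cool water 100→0 °C): 54.6 × 4.14 × 100.0 = 22604 J
q4 (freeze at 0 °C): 54.6 × 338.0 = 18455 J
q5 (cool ice 0→-7.6 °C): 54.6 × 2.15 × 7.6 = 892 J
Total: 4014 + 123068 + 22604 + 18455 + 892 = 169033 J = 169 kJ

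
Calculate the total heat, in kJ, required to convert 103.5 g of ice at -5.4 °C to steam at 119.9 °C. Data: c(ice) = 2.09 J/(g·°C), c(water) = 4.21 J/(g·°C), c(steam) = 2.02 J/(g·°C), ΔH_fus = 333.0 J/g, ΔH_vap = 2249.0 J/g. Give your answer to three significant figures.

q1 (heat ice -5.4→0.0 °C): 103.5 × 2.09 × 5.4 = 1168 J
q2 (melt at 0 °C): 103.5 × 333.0 = 34466 J
q3 (heat water 0.0→100.0 °C): 103.5 × 4.21 × 100.0 = 43574 J
q4 (vaporize at 100 °C): 103.5 × 2249.0 = 232772 J
q5 (heat steam 100.0→119.9 °C): 103.5 × 2.02 × 19.9 = 4160 J
Total: 1168 + 34466 + 43574 + 232772 + 4160 = 316140 J = 316 kJ

q = 316 kJ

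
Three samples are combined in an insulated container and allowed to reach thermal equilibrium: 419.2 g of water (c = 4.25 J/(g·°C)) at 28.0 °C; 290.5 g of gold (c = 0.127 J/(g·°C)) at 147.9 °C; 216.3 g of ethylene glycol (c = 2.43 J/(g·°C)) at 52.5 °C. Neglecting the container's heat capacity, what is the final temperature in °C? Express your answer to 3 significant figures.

T_f = 35.4 °C

Σ mᵢcᵢ(T − Tᵢ) = 0  ⇒  T = Σ mᵢcᵢTᵢ / Σ mᵢcᵢ
Σ mᵢcᵢ = 419.2×4.25 + 290.5×0.127 + 216.3×2.43 = 2344.1025
Σ mᵢcᵢTᵢ = 1781.6×28.0 + 36.8935×147.9 + 525.609×52.5 = 82936
T = 82936 / 2344.1025 = 35.38 °C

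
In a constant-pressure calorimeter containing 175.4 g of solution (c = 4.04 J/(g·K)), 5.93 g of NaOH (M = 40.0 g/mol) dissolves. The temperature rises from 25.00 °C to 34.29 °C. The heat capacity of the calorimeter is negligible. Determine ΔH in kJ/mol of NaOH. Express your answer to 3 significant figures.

|ΔT| = |34.29 − 25.00| = 9.29 °C
|q_surr| = (175.4 × 4.04) × 9.29 = 708.616 × 9.29 = 6583 J
n(NaOH) = 5.93 / 40.0 = 0.1483 mol
Temperature rose, so q_rxn = −|q_surr| = -6.583 kJ
ΔH = q_rxn / n = -44.39 kJ/mol

ΔH = -44.4 kJ/mol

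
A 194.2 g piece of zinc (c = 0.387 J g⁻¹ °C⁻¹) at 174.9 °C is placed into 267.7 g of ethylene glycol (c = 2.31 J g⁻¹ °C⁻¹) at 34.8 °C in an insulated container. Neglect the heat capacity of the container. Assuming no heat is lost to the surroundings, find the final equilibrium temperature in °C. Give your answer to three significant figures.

T_f = 50.0 °C

Heat lost by zinc = heat gained by ethylene glycol.
(194.2)(0.387)(174.9 − T) = (267.7)(2.31)(T − 34.8)
75.1554 (174.9 − T) = 618.387 (T − 34.8)
13145 − 75.1554 T = 618.387 T − 21520
34665 = 693.5424 T
T = 49.98 °C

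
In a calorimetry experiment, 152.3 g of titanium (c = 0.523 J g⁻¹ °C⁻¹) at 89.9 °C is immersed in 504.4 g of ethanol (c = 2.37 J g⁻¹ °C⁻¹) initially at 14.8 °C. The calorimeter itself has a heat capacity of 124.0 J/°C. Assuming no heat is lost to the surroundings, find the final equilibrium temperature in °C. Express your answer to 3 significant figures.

T_f = 19.1 °C

Heat lost by titanium = heat gained by ethanol + calorimeter.
(152.3)(0.523)(89.9 − T) = [(504.4)(2.37) + 124.0](T − 14.8)
79.6529 (89.9 − T) = 1319.428 (T − 14.8)
7160.8 − 79.6529 T = 1319.428 T − 19528
26688.8 = 1399.0809 T
T = 19.08 °C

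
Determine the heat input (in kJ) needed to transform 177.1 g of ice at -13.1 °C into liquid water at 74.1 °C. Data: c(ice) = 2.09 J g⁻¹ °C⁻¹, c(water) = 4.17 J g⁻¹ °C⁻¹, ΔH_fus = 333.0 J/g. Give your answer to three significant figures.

q = 119 kJ

q1 (heat ice -13.1→0.0 °C): 177.1 × 2.09 × 13.1 = 4849 J
q2 (melt at 0 °C): 177.1 × 333.0 = 58974 J
q3 (heat water 0.0→74.1 °C): 177.1 × 4.17 × 74.1 = 54723 J
Total: 4849 + 58974 + 54723 = 118546 J = 119 kJ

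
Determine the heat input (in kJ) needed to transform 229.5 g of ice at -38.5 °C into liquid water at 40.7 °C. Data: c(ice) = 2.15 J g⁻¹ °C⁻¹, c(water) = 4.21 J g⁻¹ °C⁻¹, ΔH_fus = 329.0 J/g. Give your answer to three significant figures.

q = 134 kJ

q1 (heat ice -38.5→0.0 °C): 229.5 × 2.15 × 38.5 = 18997 J
q2 (melt at 0 °C): 229.5 × 329.0 = 75506 J
q3 (heat water 0.0→40.7 °C): 229.5 × 4.21 × 40.7 = 39324 J
Total: 18997 + 75506 + 39324 = 133827 J = 134 kJ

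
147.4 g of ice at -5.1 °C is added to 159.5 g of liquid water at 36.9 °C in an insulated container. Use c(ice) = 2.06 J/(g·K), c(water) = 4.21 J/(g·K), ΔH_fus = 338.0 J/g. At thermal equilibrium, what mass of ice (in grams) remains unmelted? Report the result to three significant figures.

m_ice remaining = 78.7 g

Heat to warm all ice to 0 °C: 147.4×2.06×5.1 = 1548.6 J
Heat released by water cooling to 0 °C: 159.5×4.21×36.9 = 24778 J
24778 J < 1548.6 + 147.4×338.0 = 51369.8 J, so not all ice melts; final T = 0 °C.
Heat left for melting: 24778 − 1548.6 = 23229.4 J
Mass melted = 23229.4 / 338.0 = 68.73 g
Ice remaining = 147.4 − 68.73 = 78.67 g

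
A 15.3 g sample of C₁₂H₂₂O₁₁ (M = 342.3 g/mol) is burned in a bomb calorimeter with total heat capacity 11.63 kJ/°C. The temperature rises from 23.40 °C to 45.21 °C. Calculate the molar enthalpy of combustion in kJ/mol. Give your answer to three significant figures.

ΔH = -5670 kJ/mol

ΔT = 45.21 − 23.40 = 21.81 °C
q_cal = C_cal × ΔT = 11.63 × 21.81 = 253.6503 kJ
n = 15.3 / 342.3 = 0.04470 mol
q_rxn = −q_cal = -253.6503 kJ
ΔH = -253.6503 / 0.04470 = -5674.5 kJ/mol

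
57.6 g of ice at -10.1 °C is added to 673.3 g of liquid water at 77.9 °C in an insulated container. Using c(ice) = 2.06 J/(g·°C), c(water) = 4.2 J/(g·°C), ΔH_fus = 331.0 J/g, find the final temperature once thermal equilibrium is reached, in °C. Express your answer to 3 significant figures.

T_f = 65.2 °C

Heat to bring ice to 0 °C and melt it: q₁ = 57.6×2.06×10.1 + 57.6×331.0 = 20264 J
Heat the water can supply cooling to 0 °C: 673.3×4.2×77.9 = 220290 J > q₁, so all ice melts.
Energy balance: 673.3×4.2×(77.9 − T) = 20264 + 57.6×4.2×(T − 0)
2827.86(77.9 − T) = 20264 + 241.92 T
220290 − 20264 = 3069.78 T
T = 200026 / 3069.78 = 65.16 °C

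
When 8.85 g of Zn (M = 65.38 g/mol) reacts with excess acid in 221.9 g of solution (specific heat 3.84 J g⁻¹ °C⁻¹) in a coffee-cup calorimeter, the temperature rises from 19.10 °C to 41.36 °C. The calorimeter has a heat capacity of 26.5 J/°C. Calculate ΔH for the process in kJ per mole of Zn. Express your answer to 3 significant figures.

|ΔT| = |41.36 − 19.10| = 22.26 °C
|q_surr| = (221.9 × 3.84 + 26.5) × 22.26 = 878.596 × 22.26 = 19560 J
n(Zn) = 8.85 / 65.38 = 0.1354 mol
Temperature rose, so q_rxn = −|q_surr| = -19.56 kJ
ΔH = q_rxn / n = -144.46 kJ/mol

ΔH = -144 kJ/mol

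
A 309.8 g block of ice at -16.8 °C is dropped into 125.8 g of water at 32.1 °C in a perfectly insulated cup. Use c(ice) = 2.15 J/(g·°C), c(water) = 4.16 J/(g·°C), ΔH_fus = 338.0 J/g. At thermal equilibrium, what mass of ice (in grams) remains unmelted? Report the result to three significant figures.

m_ice remaining = 293 g

Heat to warm all ice to 0 °C: 309.8×2.15×16.8 = 11190 J
Heat released by water cooling to 0 °C: 125.8×4.16×32.1 = 16799 J
16799 J < 11190 + 309.8×338.0 = 115902.4 J, so not all ice melts; final T = 0 °C.
Heat left for melting: 16799 − 11190 = 5609 J
Mass melted = 5609 / 338.0 = 16.59 g
Ice remaining = 309.8 − 16.59 = 293.21 g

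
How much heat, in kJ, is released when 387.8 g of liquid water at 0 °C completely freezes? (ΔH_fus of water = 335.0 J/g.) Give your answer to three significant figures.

q = 130 kJ

q = m × ΔH_fus = 387.8 × 335.0 = 129900 J = 130 kJ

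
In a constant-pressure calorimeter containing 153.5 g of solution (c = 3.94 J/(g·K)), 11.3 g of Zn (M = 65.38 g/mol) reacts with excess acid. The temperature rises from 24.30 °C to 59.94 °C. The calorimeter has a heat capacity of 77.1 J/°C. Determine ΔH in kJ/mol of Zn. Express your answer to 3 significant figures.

|ΔT| = |59.94 − 24.30| = 35.64 °C
|q_surr| = (153.5 × 3.94 + 77.1) × 35.64 = 681.89 × 35.64 = 24300 J
n(Zn) = 11.3 / 65.38 = 0.1728 mol
Temperature rose, so q_rxn = −|q_surr| = -24.30 kJ
ΔH = q_rxn / n = -140.6 kJ/mol

ΔH = -141 kJ/mol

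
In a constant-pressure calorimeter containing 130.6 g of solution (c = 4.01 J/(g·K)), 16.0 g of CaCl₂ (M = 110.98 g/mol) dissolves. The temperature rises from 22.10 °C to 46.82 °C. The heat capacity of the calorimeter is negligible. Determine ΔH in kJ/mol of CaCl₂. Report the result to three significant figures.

ΔH = -89.8 kJ/mol

|ΔT| = |46.82 − 22.10| = 24.72 °C
|q_surr| = (130.6 × 4.01) × 24.72 = 523.706 × 24.72 = 12950 J
n(CaCl₂) = 16.0 / 110.98 = 0.1442 mol
Temperature rose, so q_rxn = −|q_surr| = -12.95 kJ
ΔH = q_rxn / n = -89.81 kJ/mol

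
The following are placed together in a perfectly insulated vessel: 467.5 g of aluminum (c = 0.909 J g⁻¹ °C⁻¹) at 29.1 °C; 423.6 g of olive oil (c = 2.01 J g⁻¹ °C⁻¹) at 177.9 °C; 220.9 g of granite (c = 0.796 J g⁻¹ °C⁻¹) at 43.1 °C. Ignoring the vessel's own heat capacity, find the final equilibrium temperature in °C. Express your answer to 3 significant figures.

Σ mᵢcᵢ(T − Tᵢ) = 0  ⇒  T = Σ mᵢcᵢTᵢ / Σ mᵢcᵢ
Σ mᵢcᵢ = 467.5×0.909 + 423.6×2.01 + 220.9×0.796 = 1452.2299
Σ mᵢcᵢTᵢ = 424.9575×29.1 + 851.436×177.9 + 175.8364×43.1 = 171420
T = 171420 / 1452.2299 = 118.0 °C

T_f = 118 °C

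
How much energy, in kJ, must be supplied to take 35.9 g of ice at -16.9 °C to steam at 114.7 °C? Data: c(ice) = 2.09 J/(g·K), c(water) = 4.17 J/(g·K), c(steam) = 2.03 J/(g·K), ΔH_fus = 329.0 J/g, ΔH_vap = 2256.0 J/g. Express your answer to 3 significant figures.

q = 110 kJ

q1 (heat ice -16.9→0.0 °C): 35.9 × 2.09 × 16.9 = 1268 J
q2 (melt at 0 °C): 35.9 × 329.0 = 11811 J
q3 (heat water 0.0→100.0 °C): 35.9 × 4.17 × 100.0 = 14970 J
q4 (vaporize at 100 °C): 35.9 × 2256.0 = 80990 J
q5 (heat steam 100.0→114.7 °C): 35.9 × 2.03 × 14.7 = 1071 J
Total: 1268 + 11811 + 14970 + 80990 + 1071 = 110110 J = 110 kJ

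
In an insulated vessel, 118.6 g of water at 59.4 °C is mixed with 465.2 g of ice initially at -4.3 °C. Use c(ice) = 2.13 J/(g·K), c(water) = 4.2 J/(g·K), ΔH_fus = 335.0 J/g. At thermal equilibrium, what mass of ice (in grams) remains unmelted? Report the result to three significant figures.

Heat to warm all ice to 0 °C: 465.2×2.13×4.3 = 4260.8 J
Heat released by water cooling to 0 °C: 118.6×4.2×59.4 = 29588 J
29588 J < 4260.8 + 465.2×335.0 = 160102.8 J, so not all ice melts; final T = 0 °C.
Heat left for melting: 29588 − 4260.8 = 25327.2 J
Mass melted = 25327.2 / 335.0 = 75.60 g
Ice remaining = 465.2 − 75.60 = 389.60 g

m_ice remaining = 390 g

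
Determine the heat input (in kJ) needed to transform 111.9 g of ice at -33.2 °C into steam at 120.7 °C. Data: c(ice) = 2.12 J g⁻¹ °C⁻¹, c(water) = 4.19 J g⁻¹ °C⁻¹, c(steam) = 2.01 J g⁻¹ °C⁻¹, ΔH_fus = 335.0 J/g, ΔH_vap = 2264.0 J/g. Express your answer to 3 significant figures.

q = 350 kJ

q1 (heat ice -33.2→0.0 °C): 111.9 × 2.12 × 33.2 = 7876 J
q2 (melt at 0 °C): 111.9 × 335.0 = 37487 J
q3 (heat water 0.0→100.0 °C): 111.9 × 4.19 × 100.0 = 46886 J
q4 (vaporize at 100 °C): 111.9 × 2264.0 = 253342 J
q5 (heat steam 100.0→120.7 °C): 111.9 × 2.01 × 20.7 = 4656 J
Total: 7876 + 37487 + 46886 + 253342 + 4656 = 350247 J = 350 kJ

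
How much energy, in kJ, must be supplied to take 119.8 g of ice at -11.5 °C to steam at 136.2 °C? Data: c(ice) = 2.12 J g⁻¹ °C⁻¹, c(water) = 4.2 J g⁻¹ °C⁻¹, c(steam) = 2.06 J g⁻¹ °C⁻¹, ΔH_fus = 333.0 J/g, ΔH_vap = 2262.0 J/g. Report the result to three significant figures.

q = 373 kJ

q1 (heat ice -11.5→0.0 °C): 119.8 × 2.12 × 11.5 = 2921 J
q2 (melt at 0 °C): 119.8 × 333.0 = 39893 J
q3 (heat water 0.0→100.0 °C): 119.8 × 4.2 × 100.0 = 50316 J
q4 (vaporize at 100 °C): 119.8 × 2262.0 = 270988 J
q5 (heat steam 100.0→136.2 °C): 119.8 × 2.06 × 36.2 = 8934 J
Total: 2921 + 39893 + 50316 + 270988 + 8934 = 373052 J = 373 kJ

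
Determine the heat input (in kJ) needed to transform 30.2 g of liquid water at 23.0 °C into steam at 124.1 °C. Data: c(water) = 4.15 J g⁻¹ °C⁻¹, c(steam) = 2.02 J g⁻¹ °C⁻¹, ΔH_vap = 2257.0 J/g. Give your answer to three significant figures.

q1 (heat water 23.0→100.0 °C): 30.2 × 4.15 × 77.0 = 9650 J
q2 (vaporize at 100 °C): 30.2 × 2257.0 = 68161 J
q3 (heat steam 100.0→124.1 °C): 30.2 × 2.02 × 24.1 = 1470 J
Total: 9650 + 68161 + 1470 = 79281 J = 79.3 kJ

q = 79.3 kJ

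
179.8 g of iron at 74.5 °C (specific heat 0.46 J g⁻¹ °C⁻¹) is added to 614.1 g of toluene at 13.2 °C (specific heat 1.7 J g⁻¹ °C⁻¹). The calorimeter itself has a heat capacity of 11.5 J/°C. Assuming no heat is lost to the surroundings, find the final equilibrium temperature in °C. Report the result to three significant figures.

Heat lost by iron = heat gained by toluene + calorimeter.
(179.8)(0.46)(74.5 − T) = [(614.1)(1.7) + 11.5](T − 13.2)
82.708 (74.5 − T) = 1055.47 (T − 13.2)
6161.7 − 82.708 T = 1055.47 T − 13932
20093.7 = 1138.178 T
T = 17.65 °C

T_f = 17.7 °C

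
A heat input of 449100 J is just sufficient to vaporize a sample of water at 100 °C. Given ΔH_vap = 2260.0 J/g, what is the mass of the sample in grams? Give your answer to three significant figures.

m = 199 g

m = q / ΔH_vap = 449100 J / 2260.0 J/g = 199 g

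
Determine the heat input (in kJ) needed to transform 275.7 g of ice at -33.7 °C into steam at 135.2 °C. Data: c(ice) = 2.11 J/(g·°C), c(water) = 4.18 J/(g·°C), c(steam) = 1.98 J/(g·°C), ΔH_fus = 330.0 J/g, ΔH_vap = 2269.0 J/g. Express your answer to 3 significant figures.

q1 (heat ice -33.7→0.0 °C): 275.7 × 2.11 × 33.7 = 19604 J
q2 (melt at 0 °C): 275.7 × 330.0 = 90981 J
q3 (heat water 0.0→100.0 °C): 275.7 × 4.18 × 100.0 = 115243 J
q4 (vaporize at 100 °C): 275.7 × 2269.0 = 625563 J
q5 (heat steam 100.0→135.2 °C): 275.7 × 1.98 × 35.2 = 19215 J
Total: 19604 + 90981 + 115243 + 625563 + 19215 = 870606 J = 871 kJ

q = 871 kJ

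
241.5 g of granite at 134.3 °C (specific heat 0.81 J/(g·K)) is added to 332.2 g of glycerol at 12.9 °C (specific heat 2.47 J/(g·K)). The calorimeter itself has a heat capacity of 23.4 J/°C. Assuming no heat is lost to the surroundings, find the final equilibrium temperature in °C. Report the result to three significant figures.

T_f = 35.7 °C

Heat lost by granite = heat gained by glycerol + calorimeter.
(241.5)(0.81)(134.3 − T) = [(332.2)(2.47) + 23.4](T − 12.9)
195.615 (134.3 − T) = 843.934 (T − 12.9)
26271 − 195.615 T = 843.934 T − 10887
37158 = 1039.549 T
T = 35.74 °C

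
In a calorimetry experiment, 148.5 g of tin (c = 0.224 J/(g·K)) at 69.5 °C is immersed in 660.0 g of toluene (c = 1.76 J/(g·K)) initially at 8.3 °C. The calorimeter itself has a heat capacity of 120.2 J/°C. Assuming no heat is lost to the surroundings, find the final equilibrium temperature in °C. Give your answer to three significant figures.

Heat lost by tin = heat gained by toluene + calorimeter.
(148.5)(0.224)(69.5 − T) = [(660.0)(1.76) + 120.2](T − 8.3)
33.264 (69.5 − T) = 1281.8 (T − 8.3)
2311.8 − 33.264 T = 1281.8 T − 10639
12950.8 = 1315.064 T
T = 9.848 °C

T_f = 9.85 °C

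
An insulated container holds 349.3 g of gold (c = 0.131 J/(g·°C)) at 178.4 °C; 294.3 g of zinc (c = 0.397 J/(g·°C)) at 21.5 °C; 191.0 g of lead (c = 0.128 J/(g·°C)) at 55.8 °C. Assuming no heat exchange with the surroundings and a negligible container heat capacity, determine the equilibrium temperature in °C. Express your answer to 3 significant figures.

T_f = 64.4 °C

Σ mᵢcᵢ(T − Tᵢ) = 0  ⇒  T = Σ mᵢcᵢTᵢ / Σ mᵢcᵢ
Σ mᵢcᵢ = 349.3×0.131 + 294.3×0.397 + 191.0×0.128 = 187.0434
Σ mᵢcᵢTᵢ = 45.7583×178.4 + 116.8371×21.5 + 24.448×55.8 = 12039
T = 12039 / 187.0434 = 64.36 °C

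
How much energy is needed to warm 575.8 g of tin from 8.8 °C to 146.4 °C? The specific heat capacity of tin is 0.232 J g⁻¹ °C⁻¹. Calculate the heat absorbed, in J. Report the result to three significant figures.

q = 18400 J

q = m c ΔT = 575.8 × 0.232 × (146.4 − 8.8)
q = 575.8 × 0.232 × 137.6 = 18380 J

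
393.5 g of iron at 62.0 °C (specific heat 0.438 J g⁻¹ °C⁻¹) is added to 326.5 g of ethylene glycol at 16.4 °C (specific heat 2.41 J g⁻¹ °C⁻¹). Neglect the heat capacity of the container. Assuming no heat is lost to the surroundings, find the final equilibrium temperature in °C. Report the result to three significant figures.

T_f = 24.6 °C

Heat lost by iron = heat gained by ethylene glycol.
(393.5)(0.438)(62.0 − T) = (326.5)(2.41)(T − 16.4)
172.353 (62.0 − T) = 786.865 (T − 16.4)
10686 − 172.353 T = 786.865 T − 12905
23591 = 959.218 T
T = 24.59 °C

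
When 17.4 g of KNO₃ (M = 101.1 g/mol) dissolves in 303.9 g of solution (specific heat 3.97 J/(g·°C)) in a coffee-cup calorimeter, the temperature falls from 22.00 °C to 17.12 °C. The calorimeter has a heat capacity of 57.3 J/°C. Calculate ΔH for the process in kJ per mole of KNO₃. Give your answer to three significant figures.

|ΔT| = |17.12 − 22.00| = 4.88 °C
|q_surr| = (303.9 × 3.97 + 57.3) × 4.88 = 1263.783 × 4.88 = 6167 J
n(KNO₃) = 17.4 / 101.1 = 0.1721 mol
Temperature fell, so q_rxn = +|q_surr| = 6.167 kJ
ΔH = q_rxn / n = 35.83 kJ/mol

ΔH = 35.8 kJ/mol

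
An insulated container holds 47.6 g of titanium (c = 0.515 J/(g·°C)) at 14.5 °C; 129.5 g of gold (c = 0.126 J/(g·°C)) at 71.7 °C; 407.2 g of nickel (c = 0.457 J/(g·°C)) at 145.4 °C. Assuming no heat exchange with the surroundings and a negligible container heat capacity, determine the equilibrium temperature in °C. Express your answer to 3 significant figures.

Σ mᵢcᵢ(T − Tᵢ) = 0  ⇒  T = Σ mᵢcᵢTᵢ / Σ mᵢcᵢ
Σ mᵢcᵢ = 47.6×0.515 + 129.5×0.126 + 407.2×0.457 = 226.9214
Σ mᵢcᵢTᵢ = 24.514×14.5 + 16.317×71.7 + 186.0904×145.4 = 28583
T = 28583 / 226.9214 = 126.0 °C

T_f = 126 °C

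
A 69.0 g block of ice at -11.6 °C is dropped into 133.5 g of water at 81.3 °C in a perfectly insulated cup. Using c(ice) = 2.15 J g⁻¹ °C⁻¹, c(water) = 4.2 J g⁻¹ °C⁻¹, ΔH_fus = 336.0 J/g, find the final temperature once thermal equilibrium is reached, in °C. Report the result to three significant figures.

Heat to bring ice to 0 °C and melt it: q₁ = 69.0×2.15×11.6 + 69.0×336.0 = 24905 J
Heat the water can supply cooling to 0 °C: 133.5×4.2×81.3 = 45584.9 J > q₁, so all ice melts.
Energy balance: 133.5×4.2×(81.3 − T) = 24905 + 69.0×4.2×(T − 0)
560.7(81.3 − T) = 24905 + 289.8 T
45584.9 − 24905 = 850.5 T
T = 20679.9 / 850.5 = 24.31 °C

T_f = 24.3 °C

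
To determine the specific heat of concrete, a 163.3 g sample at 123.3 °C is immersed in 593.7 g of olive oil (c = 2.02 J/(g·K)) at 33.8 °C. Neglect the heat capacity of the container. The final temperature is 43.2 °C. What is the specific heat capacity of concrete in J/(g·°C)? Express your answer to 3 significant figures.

c = 0.862 J/(g·°C)

q_gained = (593.7 × 2.02) × (43.2 − 33.8) = 11270 J
q_lost = 163.3 × c × (123.3 − 43.2) = 13080.33 c
Set equal: c = 11270 / 13080.33 = 0.862 J/(g·°C)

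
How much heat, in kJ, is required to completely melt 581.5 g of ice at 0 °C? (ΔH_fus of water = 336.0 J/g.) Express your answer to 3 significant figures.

q = m × ΔH_fus = 581.5 × 336.0 = 195400 J = 195 kJ

q = 195 kJ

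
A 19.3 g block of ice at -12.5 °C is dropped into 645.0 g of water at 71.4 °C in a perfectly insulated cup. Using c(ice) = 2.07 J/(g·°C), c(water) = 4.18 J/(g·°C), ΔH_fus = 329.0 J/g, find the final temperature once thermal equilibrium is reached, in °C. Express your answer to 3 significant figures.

T_f = 66.9 °C

Heat to bring ice to 0 °C and melt it: q₁ = 19.3×2.07×12.5 + 19.3×329.0 = 6849.1 J
Heat the water can supply cooling to 0 °C: 645.0×4.18×71.4 = 192502 J > q₁, so all ice melts.
Energy balance: 645.0×4.18×(71.4 − T) = 6849.1 + 19.3×4.18×(T − 0)
2696.1(71.4 − T) = 6849.1 + 80.674 T
192502 − 6849.1 = 2776.774 T
T = 185652.9 / 2776.774 = 66.86 °C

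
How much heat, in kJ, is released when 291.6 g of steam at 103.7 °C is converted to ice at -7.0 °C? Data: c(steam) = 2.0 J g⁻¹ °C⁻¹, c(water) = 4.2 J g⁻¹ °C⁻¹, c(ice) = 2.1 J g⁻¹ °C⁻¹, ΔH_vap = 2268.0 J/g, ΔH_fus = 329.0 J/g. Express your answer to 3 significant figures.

q = 886 kJ

q1 (cool steam 103.7→100 °C): 291.6 × 2.0 × 3.7 = 2158 J
q2 (condense at 100 °C): 291.6 × 2268.0 = 661349 J
q3 (cool water 100→0 °C): 291.6 × 4.2 × 100.0 = 122472 J
q4 (freeze at 0 °C): 291.6 × 329.0 = 95936 J
q5 (cool ice 0→-7.0 °C): 291.6 × 2.1 × 7.0 = 4287 J
Total: 2158 + 661349 + 122472 + 95936 + 4287 = 886202 J = 886 kJ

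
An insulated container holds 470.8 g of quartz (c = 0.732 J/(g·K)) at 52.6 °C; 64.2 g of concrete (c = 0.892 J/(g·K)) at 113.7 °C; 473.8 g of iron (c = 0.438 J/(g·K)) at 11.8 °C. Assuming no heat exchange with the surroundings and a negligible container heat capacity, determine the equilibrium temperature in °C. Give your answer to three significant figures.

Σ mᵢcᵢ(T − Tᵢ) = 0  ⇒  T = Σ mᵢcᵢTᵢ / Σ mᵢcᵢ
Σ mᵢcᵢ = 470.8×0.732 + 64.2×0.892 + 473.8×0.438 = 609.4164
Σ mᵢcᵢTᵢ = 344.6256×52.6 + 57.2664×113.7 + 207.5244×11.8 = 27087
T = 27087 / 609.4164 = 44.447 °C

T_f = 44.4 °C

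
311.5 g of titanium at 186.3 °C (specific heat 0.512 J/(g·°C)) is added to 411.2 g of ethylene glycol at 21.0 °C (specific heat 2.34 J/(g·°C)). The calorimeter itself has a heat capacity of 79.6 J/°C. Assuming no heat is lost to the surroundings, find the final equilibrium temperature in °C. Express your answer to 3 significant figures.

Heat lost by titanium = heat gained by ethylene glycol + calorimeter.
(311.5)(0.512)(186.3 − T) = [(411.2)(2.34) + 79.6](T − 21.0)
159.488 (186.3 − T) = 1041.808 (T − 21.0)
29713 − 159.488 T = 1041.808 T − 21878
51591 = 1201.296 T
T = 42.946 °C

T_f = 42.9 °C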